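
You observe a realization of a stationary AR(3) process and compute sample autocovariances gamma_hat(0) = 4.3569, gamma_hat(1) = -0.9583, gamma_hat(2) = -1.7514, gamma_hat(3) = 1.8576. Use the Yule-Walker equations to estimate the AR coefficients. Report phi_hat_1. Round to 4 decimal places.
\hat\phi_{1} = -0.2010

The Yule-Walker equations for an AR(p) process read, in matrix form,
  Gamma_p phi = r_p,   with   (Gamma_p)_{ij} = gamma(|i - j|),
                       (r_p)_i = gamma(i),   i,j = 1..p.
Substitute the sample gammas (Toeplitz matrix and right-hand side of size 3):
  Gamma_p = [[4.3569, -0.9583, -1.7514], [-0.9583, 4.3569, -0.9583], [-1.7514, -0.9583, 4.3569]]
  r_p     = [-0.9583, -1.7514, 1.8576]
Written out (R1..R3):
  (R1) 4.3569 phi_1 - 0.9583 phi_2 - 1.7514 phi_3 = -0.9583
  (R2) -0.9583 phi_1 + 4.3569 phi_2 - 0.9583 phi_3 = -1.7514
  (R3) -1.7514 phi_1 - 0.9583 phi_2 + 4.3569 phi_3 = 1.8576
Gaussian elimination:
  R2 <- R2 - (-0.9583/4.3569) R1 = R2 - (-0.21995) R1:  4.146122 phi_2 - 1.34352 phi_3 = -1.962178
  R3 <- R3 - (-1.7514/4.3569) R1 = R3 - (-0.401983) R1:  -1.34352 phi_2 + 3.652867 phi_3 = 1.47238
  R3 <- R3 - (-1.34352/4.146122) R2 = R3 - (-0.324043) R2:  3.217509 phi_3 = 0.83655
Back-substitution:
  phi_hat_3 = 0.83655 / 3.217509 = 0.259999
  phi_hat_2 = (-1.962178 - (-1.34352)(0.259999)) / 4.146122 = -0.389005
  phi_hat_1 = (-0.9583 - (-0.9583)(-0.389005) - (-1.7514)(0.259999)) / 4.3569 = -0.200996
So phi_hat = [-0.2010, -0.3890, 0.2600].
Therefore phi_hat_1 = -0.2010.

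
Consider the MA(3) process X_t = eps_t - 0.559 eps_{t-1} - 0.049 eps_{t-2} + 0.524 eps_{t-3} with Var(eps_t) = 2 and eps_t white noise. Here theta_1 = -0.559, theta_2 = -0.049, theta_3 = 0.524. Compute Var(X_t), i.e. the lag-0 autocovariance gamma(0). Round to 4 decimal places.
\gamma(0) = 3.1789

For an MA(q) process X_t = eps_t + sum_i theta_i eps_{t-i} with
Var(eps_t) = sigma^2, the variance is
  gamma(0) = sigma^2 * (1 + sum_i theta_i^2).
  sum_i theta_i^2 = (-0.559)^2 + (-0.049)^2 + (0.524)^2 = 0.312481 + 0.002401 + 0.274576 = 0.589458.
  gamma(0) = 2 * (1 + 0.589458) = 2 * 1.589458 = 3.178916, which rounds to 3.1789.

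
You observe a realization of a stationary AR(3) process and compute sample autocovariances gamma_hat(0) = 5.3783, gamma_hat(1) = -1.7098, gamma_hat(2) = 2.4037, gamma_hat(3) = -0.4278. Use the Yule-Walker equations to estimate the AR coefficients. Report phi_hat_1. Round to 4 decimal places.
\hat\phi_{1} = -0.2610

The Yule-Walker equations for an AR(p) process read, in matrix form,
  Gamma_p phi = r_p,   with   (Gamma_p)_{ij} = gamma(|i - j|),
                       (r_p)_i = gamma(i),   i,j = 1..p.
Substitute the sample gammas (Toeplitz matrix and right-hand side of size 3):
  Gamma_p = [[5.3783, -1.7098, 2.4037], [-1.7098, 5.3783, -1.7098], [2.4037, -1.7098, 5.3783]]
  r_p     = [-1.7098, 2.4037, -0.4278]
Written out (R1..R3):
  (R1) 5.3783 phi_1 - 1.7098 phi_2 + 2.4037 phi_3 = -1.7098
  (R2) -1.7098 phi_1 + 5.3783 phi_2 - 1.7098 phi_3 = 2.4037
  (R3) 2.4037 phi_1 - 1.7098 phi_2 + 5.3783 phi_3 = -0.4278
Gaussian elimination:
  R2 <- R2 - (-1.7098/5.3783) R1 = R2 - (-0.317907) R1:  4.834742 phi_2 - 0.945647 phi_3 = 1.860142
  R3 <- R3 - (2.4037/5.3783) R1 = R3 - (0.446926) R1:  -0.945647 phi_2 + 4.304025 phi_3 = 0.336353
  R3 <- R3 - (-0.945647/4.834742) R2 = R3 - (-0.195594) R2:  4.119062 phi_3 = 0.700186
Back-substitution:
  phi_hat_3 = 0.700186 / 4.119062 = 0.169987
  phi_hat_2 = (1.860142 - (-0.945647)(0.169987)) / 4.834742 = 0.417993
  phi_hat_1 = (-1.7098 - (-1.7098)(0.417993) - (2.4037)(0.169987)) / 5.3783 = -0.260996
So phi_hat = [-0.2610, 0.4180, 0.1700].
Therefore phi_hat_1 = -0.2610.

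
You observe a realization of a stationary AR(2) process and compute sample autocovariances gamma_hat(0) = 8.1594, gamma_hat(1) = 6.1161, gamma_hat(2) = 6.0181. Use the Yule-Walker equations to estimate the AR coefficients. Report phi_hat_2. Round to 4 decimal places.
\hat\phi_{2} = 0.4010

The Yule-Walker equations for an AR(p) process read, in matrix form,
  Gamma_p phi = r_p,   with   (Gamma_p)_{ij} = gamma(|i - j|),
                       (r_p)_i = gamma(i),   i,j = 1..p.
Substitute the sample gammas (Toeplitz matrix and right-hand side of size 2):
  Gamma_p = [[8.1594, 6.1161], [6.1161, 8.1594]]
  r_p     = [6.1161, 6.0181]
Written out:
  8.1594 phi_1 + 6.1161 phi_2 = 6.1161
  6.1161 phi_1 + 8.1594 phi_2 = 6.0181
Solve by Cramer's rule:
  det = gamma(0)^2 - gamma(1)^2 = (8.1594)^2 - (6.1161)^2 = 66.57580836 - 37.40667921 = 29.16912915
  phi_hat_1 = [gamma(1) gamma(0) - gamma(1) gamma(2)] / det = [(6.1161)(8.1594) - (6.1161)(6.0181)] / 29.16912915 = 13.09640493 / 29.16912915 = 0.449
  phi_hat_2 = [gamma(0) gamma(2) - gamma(1)^2] / det = [(8.1594)(6.0181) - (6.1161)^2] / 29.16912915 = 11.69740593 / 29.16912915 = 0.401
So phi_hat = [0.4490, 0.4010].
Therefore phi_hat_2 = 0.4010.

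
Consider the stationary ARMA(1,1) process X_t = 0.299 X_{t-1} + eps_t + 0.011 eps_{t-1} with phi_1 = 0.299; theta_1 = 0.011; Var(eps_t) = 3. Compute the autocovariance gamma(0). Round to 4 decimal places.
\gamma(0) = 3.3166

Multiply the model equation by X_{t-k} and take expectations. With theta_0 = psi_0 = 1 and psi_j the MA(infinity) weights, this gives
  gamma(k) - sum_i phi_i gamma(k-i) = c_k,
  c_k = sigma^2 * sum_{j=k..q} theta_j psi_{j-k}   (c_k = 0 for k > q),
using gamma(-m) = gamma(m).
psi-weights needed (psi_j = theta_j + sum_i phi_i psi_{j-i}):
  psi_1 = theta_1 + phi_1 = 0.011 + (0.299) = 0.31
Right-hand sides:
  c_0 = sigma^2 (1 + theta_1 psi_1) = 3 * (1 + (0.011)(0.31)) = 3 * 1.00341 = 3.01023
  c_1 = sigma^2 theta_1 = 3 * (0.011) = 0.033
  c_2 = 0
Equations for k = 0 and k = 1 (AR order 1):
  gamma(0) = phi_1 gamma(1) + c_0
  gamma(1) = phi_1 gamma(0) + c_1
Substituting the second into the first: gamma(0) (1 - phi_1^2) = c_0 + phi_1 c_1, so
  gamma(0) = (c_0 + phi_1 c_1) / (1 - phi_1^2) = (3.01023 + (0.299)(0.033)) / (1 - (0.299)^2) = 3.020097 / 0.910599 = 3.316605.
Therefore gamma(0) = 3.3166 (to 4 decimal places).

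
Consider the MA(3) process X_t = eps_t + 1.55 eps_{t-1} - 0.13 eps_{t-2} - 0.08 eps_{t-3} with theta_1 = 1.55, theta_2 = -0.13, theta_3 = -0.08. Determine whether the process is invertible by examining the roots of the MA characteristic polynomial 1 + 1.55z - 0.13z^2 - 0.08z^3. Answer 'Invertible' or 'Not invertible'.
\text{Not invertible}

The MA(q) characteristic polynomial is P(z) = 1 + 1.55z - 0.13z^2 - 0.08z^3.
Invertibility requires all roots to lie outside the unit circle, i.e. |z| > 1 for every root.
Degree 3: look for a simple real root z0 first, then factor out (1 - z/z0) and solve the remaining quadratic.
Testing z0 = -5: P(-5) = 1 + (1.55)(-5) + (-0.13)(-5)^2 + (-0.08)(-5)^3
  = 1 + (-7.75) + (-3.25) + (10) = 0.  So z_0 = -5 is a root, |z_0| = 5.
Divide out the factor (1 + 0.2 z) = (1 - z/z0) (since 1/z0 = -0.2):
  P(z) = (1 + 0.2 z)(1 + (1.35) z + (-0.4) z^2)
  [check: z-coef 1.35 - (-0.2) = 1.55; z^2-coef -0.4 - (-0.2)(1.35) = -0.13; z^3-coef -(-0.2)(-0.4) = -0.08.]
Remaining roots from the quadratic factor 1 + (1.35) z + (-0.4) z^2:
  Set 1 + (1.35) z + (-0.4) z^2 = 0, i.e. a z^2 + b z + c = 0 with a = -0.4, b = 1.35, c = 1.
  Discriminant D = b^2 - 4ac = (1.35)^2 - 4*(-0.4)*1 = 1.8225 - (-1.6) = 3.4225.
  D >= 0, so the roots are real: z = (-b +/- sqrt(D)) / (2a) = (-1.35 +/- 1.85) / (-0.8).
    z_1 = (-1.35 + 1.85) / (-0.8) = -0.625,   |z_1| = 0.625.
    z_2 = (-1.35 - 1.85) / (-0.8) = 4,   |z_2| = 4.
Moduli of all roots: 5.0000, 0.6250, 4.0000.
All moduli strictly greater than 1? No.
Verdict: Not invertible.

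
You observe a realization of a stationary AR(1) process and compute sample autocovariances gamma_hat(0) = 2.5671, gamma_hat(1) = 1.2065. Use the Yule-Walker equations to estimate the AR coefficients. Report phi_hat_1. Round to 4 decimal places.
\hat\phi_{1} = 0.4700

The Yule-Walker equations for an AR(p) process read, in matrix form,
  Gamma_p phi = r_p,   with   (Gamma_p)_{ij} = gamma(|i - j|),
                       (r_p)_i = gamma(i),   i,j = 1..p.
Substitute the sample gammas (Toeplitz matrix and right-hand side of size 1):
  Gamma_p = [[2.5671]]
  r_p     = [1.2065]
With p = 1 this is the single equation gamma(0) phi_1 = gamma(1):
  phi_hat_1 = gamma(1) / gamma(0) = 1.2065 / 2.5671 = 0.4700.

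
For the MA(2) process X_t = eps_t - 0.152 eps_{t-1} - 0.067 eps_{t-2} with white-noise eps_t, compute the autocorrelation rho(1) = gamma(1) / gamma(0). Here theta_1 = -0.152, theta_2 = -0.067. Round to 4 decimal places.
\rho(1) = -0.1380

For an MA(q) process with theta_0 = 1, the autocovariance is
  gamma(k) = sigma^2 * sum_{i=0..q-k} theta_i * theta_{i+k},
and rho(k) = gamma(k) / gamma(0). Sigma^2 cancels.
  numerator   = (1)*(-0.152) + (-0.152)*(-0.067) = -0.141816.
  denominator = (1)^2 + (-0.152)^2 + (-0.067)^2 = 1.027593.
  rho(1) = -0.141816 / 1.027593 = -0.1380.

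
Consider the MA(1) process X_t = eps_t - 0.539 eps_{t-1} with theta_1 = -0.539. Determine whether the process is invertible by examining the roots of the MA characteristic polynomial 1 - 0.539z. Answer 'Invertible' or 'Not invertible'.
\text{Invertible}

The MA(q) characteristic polynomial is P(z) = 1 - 0.539z.
Invertibility requires all roots to lie outside the unit circle, i.e. |z| > 1 for every root.
This is linear in z: 1 + (-0.539) z = 0  =>  z = -1/(-0.539) = 1.855288,  |z| = 1.855288.
Moduli of all roots: 1.8553.
All moduli strictly greater than 1? Yes.
Verdict: Invertible.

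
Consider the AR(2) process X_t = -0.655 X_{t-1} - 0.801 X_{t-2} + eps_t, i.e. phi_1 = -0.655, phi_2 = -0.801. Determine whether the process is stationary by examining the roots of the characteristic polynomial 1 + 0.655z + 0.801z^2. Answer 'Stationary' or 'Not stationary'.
\text{Stationary}

The AR(p) characteristic polynomial is P(z) = 1 + 0.655z + 0.801z^2.
Stationarity requires all roots to lie outside the unit circle, i.e. |z| > 1 for every root.
Set 1 + (0.655) z + (0.801) z^2 = 0, i.e. a z^2 + b z + c = 0 with a = 0.801, b = 0.655, c = 1.
Discriminant D = b^2 - 4ac = (0.655)^2 - 4*(0.801)*1 = 0.429025 - (3.204) = -2.774975.
D < 0, so the roots are the complex-conjugate pair z = (-b +/- i sqrt(-D)) / (2a) = -0.4089 +/- 1.0398i.
For a conjugate pair |z|^2 = z * conj(z) = (product of roots) = c/a = 1/(0.801) = 1.248439, so |z| = sqrt(1.248439) = 1.1173 for both roots.
Moduli of all roots: 1.1173, 1.1173.
All moduli strictly greater than 1? Yes.
Verdict: Stationary.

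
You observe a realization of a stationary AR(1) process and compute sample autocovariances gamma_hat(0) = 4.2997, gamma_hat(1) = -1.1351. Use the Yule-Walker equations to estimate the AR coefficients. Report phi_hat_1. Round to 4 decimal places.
\hat\phi_{1} = -0.2640

The Yule-Walker equations for an AR(p) process read, in matrix form,
  Gamma_p phi = r_p,   with   (Gamma_p)_{ij} = gamma(|i - j|),
                       (r_p)_i = gamma(i),   i,j = 1..p.
Substitute the sample gammas (Toeplitz matrix and right-hand side of size 1):
  Gamma_p = [[4.2997]]
  r_p     = [-1.1351]
With p = 1 this is the single equation gamma(0) phi_1 = gamma(1):
  phi_hat_1 = gamma(1) / gamma(0) = -1.1351 / 4.2997 = -0.2640.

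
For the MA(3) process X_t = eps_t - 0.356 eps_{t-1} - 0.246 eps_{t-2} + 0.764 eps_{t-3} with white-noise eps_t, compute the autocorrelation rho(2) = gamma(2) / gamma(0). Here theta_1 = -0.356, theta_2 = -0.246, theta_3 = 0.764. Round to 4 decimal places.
\rho(2) = -0.2925

For an MA(q) process with theta_0 = 1, the autocovariance is
  gamma(k) = sigma^2 * sum_{i=0..q-k} theta_i * theta_{i+k},
and rho(k) = gamma(k) / gamma(0). Sigma^2 cancels.
  numerator   = (1)*(-0.246) + (-0.356)*(0.764) = -0.517984.
  denominator = (1)^2 + (-0.356)^2 + (-0.246)^2 + (0.764)^2 = 1.770948.
  rho(2) = -0.517984 / 1.770948 = -0.2925.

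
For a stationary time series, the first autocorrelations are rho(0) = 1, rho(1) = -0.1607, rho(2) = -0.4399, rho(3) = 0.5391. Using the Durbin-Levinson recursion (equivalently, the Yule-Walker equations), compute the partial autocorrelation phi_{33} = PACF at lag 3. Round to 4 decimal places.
\phi_{33} = 0.4761

The PACF at lag k is phi_{kk}, the last component of the solution
to the Yule-Walker system G_k phi = r_k where
  (G_k)_{ij} = rho(|i - j|), (r_k)_i = rho(i), i,j = 1..k.
Equivalently, Durbin-Levinson gives phi_{kk} iteratively:
  phi_{11} = rho(1)
  phi_{kk} = [rho(k) - sum_{j=1..k-1} phi_{k-1,j} rho(k-j)]
            / [1 - sum_{j=1..k-1} phi_{k-1,j} rho(j)],
  phi_{k,j} = phi_{k-1,j} - phi_{kk} phi_{k-1,k-j},  j = 1..k-1.
Step k = 1:
  phi_11 = rho(1) = -0.1607.
Step k = 2:
  phi_22 = [rho(2) - phi_11 rho(1)] / [1 - phi_11 rho(1)] = [-0.4399 - (-0.1607)(-0.1607)] / [1 - (-0.1607)(-0.1607)]
         = -0.46572449 / 0.97417551 = -0.47807.
  Update: phi_21 = phi_11 - phi_22 phi_11 = -0.1607 - (-0.47807)(-0.1607) = -0.237526.
Step k = 3:
  phi_33 = [rho(3) - phi_21 rho(2) - phi_22 rho(1)] / [1 - phi_21 rho(1) - phi_22 rho(2)]
    numerator   = 0.5391 - (-0.237526)(-0.4399) - (-0.47807)(-0.1607) = 0.35778643
    denominator = 1 - (-0.237526)(-0.1607) - (-0.47807)(-0.4399) = 0.75152641
  phi_33 = 0.35778643 / 0.75152641 = 0.4761.
Therefore phi_{33} = 0.4761.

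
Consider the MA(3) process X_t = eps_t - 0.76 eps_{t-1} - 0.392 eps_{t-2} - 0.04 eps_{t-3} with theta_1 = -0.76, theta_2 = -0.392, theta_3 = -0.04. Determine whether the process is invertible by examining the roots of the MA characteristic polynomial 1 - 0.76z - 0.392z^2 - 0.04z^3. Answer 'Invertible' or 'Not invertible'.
\text{Not invertible}

The MA(q) characteristic polynomial is P(z) = 1 - 0.76z - 0.392z^2 - 0.04z^3.
Invertibility requires all roots to lie outside the unit circle, i.e. |z| > 1 for every root.
Degree 3: look for a simple real root z0 first, then factor out (1 - z/z0) and solve the remaining quadratic.
Testing z0 = -5: P(-5) = 1 + (-0.76)(-5) + (-0.392)(-5)^2 + (-0.04)(-5)^3
  = 1 + (3.8) + (-9.8) + (5) = 0.  So z_0 = -5 is a root, |z_0| = 5.
Divide out the factor (1 + 0.2 z) = (1 - z/z0) (since 1/z0 = -0.2):
  P(z) = (1 + 0.2 z)(1 + (-0.96) z + (-0.2) z^2)
  [check: z-coef -0.96 - (-0.2) = -0.76; z^2-coef -0.2 - (-0.2)(-0.96) = -0.392; z^3-coef -(-0.2)(-0.2) = -0.04.]
Remaining roots from the quadratic factor 1 + (-0.96) z + (-0.2) z^2:
  Set 1 + (-0.96) z + (-0.2) z^2 = 0, i.e. a z^2 + b z + c = 0 with a = -0.2, b = -0.96, c = 1.
  Discriminant D = b^2 - 4ac = (-0.96)^2 - 4*(-0.2)*1 = 0.9216 - (-0.8) = 1.7216.
  D >= 0, so the roots are real: z = (-b +/- sqrt(D)) / (2a) = (0.96 +/- 1.312098) / (-0.4).
    z_1 = (0.96 + 1.312098) / (-0.4) = -5.6802,   |z_1| = 5.6802.
    z_2 = (0.96 - 1.312098) / (-0.4) = 0.8802,   |z_2| = 0.8802.
Moduli of all roots: 5.0000, 5.6802, 0.8802.
All moduli strictly greater than 1? No.
Verdict: Not invertible.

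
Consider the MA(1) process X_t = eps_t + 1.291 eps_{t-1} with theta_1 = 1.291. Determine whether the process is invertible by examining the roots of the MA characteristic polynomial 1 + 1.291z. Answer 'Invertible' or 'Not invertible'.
\text{Not invertible}

The MA(q) characteristic polynomial is P(z) = 1 + 1.291z.
Invertibility requires all roots to lie outside the unit circle, i.e. |z| > 1 for every root.
This is linear in z: 1 + (1.291) z = 0  =>  z = -1/(1.291) = -0.774593,  |z| = 0.774593.
Moduli of all roots: 0.7746.
All moduli strictly greater than 1? No.
Verdict: Not invertible.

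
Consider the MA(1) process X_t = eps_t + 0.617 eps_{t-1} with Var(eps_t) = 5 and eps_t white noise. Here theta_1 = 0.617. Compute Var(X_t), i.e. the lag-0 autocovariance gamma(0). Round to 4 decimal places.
\gamma(0) = 6.9034

For an MA(q) process X_t = eps_t + sum_i theta_i eps_{t-i} with
Var(eps_t) = sigma^2, the variance is
  gamma(0) = sigma^2 * (1 + sum_i theta_i^2).
  sum_i theta_i^2 = (0.617)^2 = 0.380689.
  gamma(0) = 5 * (1 + 0.380689) = 5 * 1.380689 = 6.903445, which rounds to 6.9034.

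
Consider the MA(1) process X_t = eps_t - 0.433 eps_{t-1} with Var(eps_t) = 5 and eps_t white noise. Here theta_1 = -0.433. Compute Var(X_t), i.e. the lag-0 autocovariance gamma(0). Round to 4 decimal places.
\gamma(0) = 5.9374

For an MA(q) process X_t = eps_t + sum_i theta_i eps_{t-i} with
Var(eps_t) = sigma^2, the variance is
  gamma(0) = sigma^2 * (1 + sum_i theta_i^2).
  sum_i theta_i^2 = (-0.433)^2 = 0.187489.
  gamma(0) = 5 * (1 + 0.187489) = 5 * 1.187489 = 5.937445, which rounds to 5.9374.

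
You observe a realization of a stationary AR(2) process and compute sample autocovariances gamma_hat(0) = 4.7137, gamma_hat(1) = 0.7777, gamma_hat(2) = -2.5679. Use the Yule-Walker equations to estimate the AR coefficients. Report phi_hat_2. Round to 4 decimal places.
\hat\phi_{2} = -0.5880

The Yule-Walker equations for an AR(p) process read, in matrix form,
  Gamma_p phi = r_p,   with   (Gamma_p)_{ij} = gamma(|i - j|),
                       (r_p)_i = gamma(i),   i,j = 1..p.
Substitute the sample gammas (Toeplitz matrix and right-hand side of size 2):
  Gamma_p = [[4.7137, 0.7777], [0.7777, 4.7137]]
  r_p     = [0.7777, -2.5679]
Written out:
  4.7137 phi_1 + 0.7777 phi_2 = 0.7777
  0.7777 phi_1 + 4.7137 phi_2 = -2.5679
Solve by Cramer's rule:
  det = gamma(0)^2 - gamma(1)^2 = (4.7137)^2 - (0.7777)^2 = 22.21896769 - 0.60481729 = 21.6141504
  phi_hat_1 = [gamma(1) gamma(0) - gamma(1) gamma(2)] / det = [(0.7777)(4.7137) - (0.7777)(-2.5679)] / 21.6141504 = 5.66290032 / 21.6141504 = 0.262
  phi_hat_2 = [gamma(0) gamma(2) - gamma(1)^2] / det = [(4.7137)(-2.5679) - (0.7777)^2] / 21.6141504 = -12.70912752 / 21.6141504 = -0.588
So phi_hat = [0.2620, -0.5880].
Therefore phi_hat_2 = -0.5880.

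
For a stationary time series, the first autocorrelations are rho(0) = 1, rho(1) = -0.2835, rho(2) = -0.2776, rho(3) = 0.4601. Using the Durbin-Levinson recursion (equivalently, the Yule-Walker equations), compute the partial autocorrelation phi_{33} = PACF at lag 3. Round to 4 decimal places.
\phi_{33} = 0.3081

The PACF at lag k is phi_{kk}, the last component of the solution
to the Yule-Walker system G_k phi = r_k where
  (G_k)_{ij} = rho(|i - j|), (r_k)_i = rho(i), i,j = 1..k.
Equivalently, Durbin-Levinson gives phi_{kk} iteratively:
  phi_{11} = rho(1)
  phi_{kk} = [rho(k) - sum_{j=1..k-1} phi_{k-1,j} rho(k-j)]
            / [1 - sum_{j=1..k-1} phi_{k-1,j} rho(j)],
  phi_{k,j} = phi_{k-1,j} - phi_{kk} phi_{k-1,k-j},  j = 1..k-1.
Step k = 1:
  phi_11 = rho(1) = -0.2835.
Step k = 2:
  phi_22 = [rho(2) - phi_11 rho(1)] / [1 - phi_11 rho(1)] = [-0.2776 - (-0.2835)(-0.2835)] / [1 - (-0.2835)(-0.2835)]
         = -0.35797225 / 0.91962775 = -0.389258.
  Update: phi_21 = phi_11 - phi_22 phi_11 = -0.2835 - (-0.389258)(-0.2835) = -0.393855.
Step k = 3:
  phi_33 = [rho(3) - phi_21 rho(2) - phi_22 rho(1)] / [1 - phi_21 rho(1) - phi_22 rho(2)]
    numerator   = 0.4601 - (-0.393855)(-0.2776) - (-0.389258)(-0.2835) = 0.24041139
    denominator = 1 - (-0.393855)(-0.2835) - (-0.389258)(-0.2776) = 0.78028427
  phi_33 = 0.24041139 / 0.78028427 = 0.3081.
Therefore phi_{33} = 0.3081.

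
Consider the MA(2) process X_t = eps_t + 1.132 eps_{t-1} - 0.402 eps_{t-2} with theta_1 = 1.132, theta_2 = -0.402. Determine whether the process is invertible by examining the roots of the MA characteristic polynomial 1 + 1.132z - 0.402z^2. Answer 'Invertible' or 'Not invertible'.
\text{Not invertible}

The MA(q) characteristic polynomial is P(z) = 1 + 1.132z - 0.402z^2.
Invertibility requires all roots to lie outside the unit circle, i.e. |z| > 1 for every root.
Set 1 + (1.132) z + (-0.402) z^2 = 0, i.e. a z^2 + b z + c = 0 with a = -0.402, b = 1.132, c = 1.
Discriminant D = b^2 - 4ac = (1.132)^2 - 4*(-0.402)*1 = 1.281424 - (-1.608) = 2.889424.
D >= 0, so the roots are real: z = (-b +/- sqrt(D)) / (2a) = (-1.132 +/- 1.699831) / (-0.804).
  z_1 = (-1.132 + 1.699831) / (-0.804) = -0.7063,   |z_1| = 0.7063.
  z_2 = (-1.132 - 1.699831) / (-0.804) = 3.5222,   |z_2| = 3.5222.
Moduli of all roots: 0.7063, 3.5222.
All moduli strictly greater than 1? No.
Verdict: Not invertible.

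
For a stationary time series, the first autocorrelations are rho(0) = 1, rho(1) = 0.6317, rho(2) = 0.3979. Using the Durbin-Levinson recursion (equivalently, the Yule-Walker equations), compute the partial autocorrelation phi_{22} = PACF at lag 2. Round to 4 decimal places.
\phi_{22} = -0.0019

The PACF at lag k is phi_{kk}, the last component of the solution
to the Yule-Walker system G_k phi = r_k where
  (G_k)_{ij} = rho(|i - j|), (r_k)_i = rho(i), i,j = 1..k.
Equivalently, Durbin-Levinson gives phi_{kk} iteratively:
  phi_{11} = rho(1)
  phi_{kk} = [rho(k) - sum_{j=1..k-1} phi_{k-1,j} rho(k-j)]
            / [1 - sum_{j=1..k-1} phi_{k-1,j} rho(j)],
  phi_{k,j} = phi_{k-1,j} - phi_{kk} phi_{k-1,k-j},  j = 1..k-1.
Step k = 1:
  phi_11 = rho(1) = 0.6317.
Step k = 2:
  phi_22 = [rho(2) - phi_11 rho(1)] / [1 - phi_11 rho(1)] = [0.3979 - (0.6317)(0.6317)] / [1 - (0.6317)(0.6317)]
         = -0.00114489 / 0.60095511 = -0.0019.
Therefore phi_{22} = -0.0019.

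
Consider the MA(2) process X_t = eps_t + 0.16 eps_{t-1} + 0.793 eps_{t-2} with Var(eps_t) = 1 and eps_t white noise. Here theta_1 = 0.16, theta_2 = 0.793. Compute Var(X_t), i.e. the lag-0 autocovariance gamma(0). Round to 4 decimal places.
\gamma(0) = 1.6544

For an MA(q) process X_t = eps_t + sum_i theta_i eps_{t-i} with
Var(eps_t) = sigma^2, the variance is
  gamma(0) = sigma^2 * (1 + sum_i theta_i^2).
  sum_i theta_i^2 = (0.16)^2 + (0.793)^2 = 0.0256 + 0.628849 = 0.654449.
  gamma(0) = 1 * (1 + 0.654449) = 1 * 1.654449 = 1.654449, which rounds to 1.6544.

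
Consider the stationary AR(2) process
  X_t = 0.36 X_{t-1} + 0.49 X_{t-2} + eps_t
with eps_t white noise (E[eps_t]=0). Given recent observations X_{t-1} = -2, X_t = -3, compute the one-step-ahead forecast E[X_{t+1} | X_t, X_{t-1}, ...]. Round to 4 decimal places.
E[X_{t+1} \mid \mathcal F_t] = -2.0600

For an AR(p) model X_t = c + sum_i phi_i X_{t-i} + eps_t, the
one-step-ahead conditional mean is
  E[X_{t+1} | X_t, ...] = c + sum_i phi_i X_{t+1-i}.
Substitute known values:
  E[X_{t+1} | ...] = (0.36) * (-3) + (0.49) * (-2)
                   = -2.0600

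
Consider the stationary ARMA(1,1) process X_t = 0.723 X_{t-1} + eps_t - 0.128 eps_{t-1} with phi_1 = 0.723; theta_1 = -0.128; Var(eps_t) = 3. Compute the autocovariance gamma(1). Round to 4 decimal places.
\gamma(1) = 3.3939

Multiply the model equation by X_{t-k} and take expectations. With theta_0 = psi_0 = 1 and psi_j the MA(infinity) weights, this gives
  gamma(k) - sum_i phi_i gamma(k-i) = c_k,
  c_k = sigma^2 * sum_{j=k..q} theta_j psi_{j-k}   (c_k = 0 for k > q),
using gamma(-m) = gamma(m).
psi-weights needed (psi_j = theta_j + sum_i phi_i psi_{j-i}):
  psi_1 = theta_1 + phi_1 = -0.128 + (0.723) = 0.595
Right-hand sides:
  c_0 = sigma^2 (1 + theta_1 psi_1) = 3 * (1 + (-0.128)(0.595)) = 3 * 0.92384 = 2.77152
  c_1 = sigma^2 theta_1 = 3 * (-0.128) = -0.384
  c_2 = 0
Equations for k = 0 and k = 1 (AR order 1):
  gamma(0) = phi_1 gamma(1) + c_0
  gamma(1) = phi_1 gamma(0) + c_1
Substituting the second into the first: gamma(0) (1 - phi_1^2) = c_0 + phi_1 c_1, so
  gamma(0) = (c_0 + phi_1 c_1) / (1 - phi_1^2) = (2.77152 + (0.723)(-0.384)) / (1 - (0.723)^2) = 2.493888 / 0.477271 = 5.225308.
  gamma(1) = phi_1 gamma(0) + c_1 = (0.723)(5.225308) + (-0.384) = 3.393898.
Therefore gamma(1) = 3.3939 (to 4 decimal places).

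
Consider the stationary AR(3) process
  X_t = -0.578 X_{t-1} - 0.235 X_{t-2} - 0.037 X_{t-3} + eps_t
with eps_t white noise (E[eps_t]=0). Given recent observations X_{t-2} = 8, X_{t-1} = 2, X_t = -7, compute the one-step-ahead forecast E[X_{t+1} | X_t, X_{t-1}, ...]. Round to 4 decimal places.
E[X_{t+1} \mid \mathcal F_t] = 3.2800

For an AR(p) model X_t = c + sum_i phi_i X_{t-i} + eps_t, the
one-step-ahead conditional mean is
  E[X_{t+1} | X_t, ...] = c + sum_i phi_i X_{t+1-i}.
Substitute known values:
  E[X_{t+1} | ...] = (-0.578) * (-7) + (-0.235) * (2) + (-0.037) * (8)
                   = 3.2800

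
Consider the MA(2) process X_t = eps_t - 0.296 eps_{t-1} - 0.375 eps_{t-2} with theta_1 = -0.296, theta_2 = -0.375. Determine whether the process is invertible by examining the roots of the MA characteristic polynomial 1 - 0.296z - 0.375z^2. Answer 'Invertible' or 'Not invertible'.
\text{Invertible}

The MA(q) characteristic polynomial is P(z) = 1 - 0.296z - 0.375z^2.
Invertibility requires all roots to lie outside the unit circle, i.e. |z| > 1 for every root.
Set 1 + (-0.296) z + (-0.375) z^2 = 0, i.e. a z^2 + b z + c = 0 with a = -0.375, b = -0.296, c = 1.
Discriminant D = b^2 - 4ac = (-0.296)^2 - 4*(-0.375)*1 = 0.087616 - (-1.5) = 1.587616.
D >= 0, so the roots are real: z = (-b +/- sqrt(D)) / (2a) = (0.296 +/- 1.260006) / (-0.75).
  z_1 = (0.296 + 1.260006) / (-0.75) = -2.0747,   |z_1| = 2.0747.
  z_2 = (0.296 - 1.260006) / (-0.75) = 1.2853,   |z_2| = 1.2853.
Moduli of all roots: 2.0747, 1.2853.
All moduli strictly greater than 1? Yes.
Verdict: Invertible.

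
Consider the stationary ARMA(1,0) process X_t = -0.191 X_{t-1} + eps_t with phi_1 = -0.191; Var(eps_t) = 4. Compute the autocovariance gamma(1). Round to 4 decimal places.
\gamma(1) = -0.7929

Multiply the model equation by X_{t-k} and take expectations. With theta_0 = psi_0 = 1 and psi_j the MA(infinity) weights, this gives
  gamma(k) - sum_i phi_i gamma(k-i) = c_k,
  c_k = sigma^2 * sum_{j=k..q} theta_j psi_{j-k}   (c_k = 0 for k > q),
using gamma(-m) = gamma(m).
Pure AR (q = 0): c_0 = sigma^2 = 4, c_k = 0 for k >= 1.
Equations for k = 0 and k = 1 (AR order 1):
  gamma(0) = phi_1 gamma(1) + c_0
  gamma(1) = phi_1 gamma(0) + c_1
Substituting the second into the first: gamma(0) (1 - phi_1^2) = c_0 + phi_1 c_1, so
  gamma(0) = c_0 / (1 - phi_1^2) = 4 / (1 - (-0.191)^2) = 4 / 0.963519 = 4.151449.
  gamma(1) = phi_1 gamma(0) = (-0.191)(4.151449) = -0.792927.
Therefore gamma(1) = -0.7929 (to 4 decimal places).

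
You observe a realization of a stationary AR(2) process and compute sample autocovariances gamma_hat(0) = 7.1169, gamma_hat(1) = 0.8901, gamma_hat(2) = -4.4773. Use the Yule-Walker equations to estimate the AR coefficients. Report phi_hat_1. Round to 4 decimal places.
\hat\phi_{1} = 0.2070

The Yule-Walker equations for an AR(p) process read, in matrix form,
  Gamma_p phi = r_p,   with   (Gamma_p)_{ij} = gamma(|i - j|),
                       (r_p)_i = gamma(i),   i,j = 1..p.
Substitute the sample gammas (Toeplitz matrix and right-hand side of size 2):
  Gamma_p = [[7.1169, 0.8901], [0.8901, 7.1169]]
  r_p     = [0.8901, -4.4773]
Written out:
  7.1169 phi_1 + 0.8901 phi_2 = 0.8901
  0.8901 phi_1 + 7.1169 phi_2 = -4.4773
Solve by Cramer's rule:
  det = gamma(0)^2 - gamma(1)^2 = (7.1169)^2 - (0.8901)^2 = 50.65026561 - 0.79227801 = 49.8579876
  phi_hat_1 = [gamma(1) gamma(0) - gamma(1) gamma(2)] / det = [(0.8901)(7.1169) - (0.8901)(-4.4773)] / 49.8579876 = 10.31999742 / 49.8579876 = 0.207
  phi_hat_2 = [gamma(0) gamma(2) - gamma(1)^2] / det = [(7.1169)(-4.4773) - (0.8901)^2] / 49.8579876 = -32.65677438 / 49.8579876 = -0.655
So phi_hat = [0.2070, -0.6550].
Therefore phi_hat_1 = 0.2070.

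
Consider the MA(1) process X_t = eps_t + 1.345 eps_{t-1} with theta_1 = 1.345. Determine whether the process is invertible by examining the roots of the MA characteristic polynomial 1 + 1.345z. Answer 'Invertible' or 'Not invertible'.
\text{Not invertible}

The MA(q) characteristic polynomial is P(z) = 1 + 1.345z.
Invertibility requires all roots to lie outside the unit circle, i.e. |z| > 1 for every root.
This is linear in z: 1 + (1.345) z = 0  =>  z = -1/(1.345) = -0.743494,  |z| = 0.743494.
Moduli of all roots: 0.7435.
All moduli strictly greater than 1? No.
Verdict: Not invertible.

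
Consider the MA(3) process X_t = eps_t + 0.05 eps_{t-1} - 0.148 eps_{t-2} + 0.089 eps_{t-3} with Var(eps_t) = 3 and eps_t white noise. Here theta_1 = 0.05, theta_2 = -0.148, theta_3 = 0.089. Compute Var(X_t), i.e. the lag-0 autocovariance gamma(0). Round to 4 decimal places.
\gamma(0) = 3.0970

For an MA(q) process X_t = eps_t + sum_i theta_i eps_{t-i} with
Var(eps_t) = sigma^2, the variance is
  gamma(0) = sigma^2 * (1 + sum_i theta_i^2).
  sum_i theta_i^2 = (0.05)^2 + (-0.148)^2 + (0.089)^2 = 0.0025 + 0.021904 + 0.007921 = 0.032325.
  gamma(0) = 3 * (1 + 0.032325) = 3 * 1.032325 = 3.096975, which rounds to 3.0970.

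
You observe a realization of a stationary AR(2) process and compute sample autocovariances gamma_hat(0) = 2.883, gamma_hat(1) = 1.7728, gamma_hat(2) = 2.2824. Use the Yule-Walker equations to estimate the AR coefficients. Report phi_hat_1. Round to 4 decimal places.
\hat\phi_{1} = 0.2060

The Yule-Walker equations for an AR(p) process read, in matrix form,
  Gamma_p phi = r_p,   with   (Gamma_p)_{ij} = gamma(|i - j|),
                       (r_p)_i = gamma(i),   i,j = 1..p.
Substitute the sample gammas (Toeplitz matrix and right-hand side of size 2):
  Gamma_p = [[2.883, 1.7728], [1.7728, 2.883]]
  r_p     = [1.7728, 2.2824]
Written out:
  2.883 phi_1 + 1.7728 phi_2 = 1.7728
  1.7728 phi_1 + 2.883 phi_2 = 2.2824
Solve by Cramer's rule:
  det = gamma(0)^2 - gamma(1)^2 = (2.883)^2 - (1.7728)^2 = 8.311689 - 3.14281984 = 5.16886916
  phi_hat_1 = [gamma(1) gamma(0) - gamma(1) gamma(2)] / det = [(1.7728)(2.883) - (1.7728)(2.2824)] / 5.16886916 = 1.06474368 / 5.16886916 = 0.206
  phi_hat_2 = [gamma(0) gamma(2) - gamma(1)^2] / det = [(2.883)(2.2824) - (1.7728)^2] / 5.16886916 = 3.43733936 / 5.16886916 = 0.665
So phi_hat = [0.2060, 0.6650].
Therefore phi_hat_1 = 0.2060.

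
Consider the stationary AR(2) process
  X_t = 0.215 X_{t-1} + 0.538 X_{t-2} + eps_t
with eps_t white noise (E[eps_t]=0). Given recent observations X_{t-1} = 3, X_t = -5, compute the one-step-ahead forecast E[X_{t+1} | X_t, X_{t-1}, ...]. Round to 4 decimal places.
E[X_{t+1} \mid \mathcal F_t] = 0.5390

For an AR(p) model X_t = c + sum_i phi_i X_{t-i} + eps_t, the
one-step-ahead conditional mean is
  E[X_{t+1} | X_t, ...] = c + sum_i phi_i X_{t+1-i}.
Substitute known values:
  E[X_{t+1} | ...] = (0.215) * (-5) + (0.538) * (3)
                   = 0.5390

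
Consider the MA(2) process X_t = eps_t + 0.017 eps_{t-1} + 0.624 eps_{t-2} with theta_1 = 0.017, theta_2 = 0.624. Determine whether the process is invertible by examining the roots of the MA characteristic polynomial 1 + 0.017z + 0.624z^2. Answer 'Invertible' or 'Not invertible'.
\text{Invertible}

The MA(q) characteristic polynomial is P(z) = 1 + 0.017z + 0.624z^2.
Invertibility requires all roots to lie outside the unit circle, i.e. |z| > 1 for every root.
Set 1 + (0.017) z + (0.624) z^2 = 0, i.e. a z^2 + b z + c = 0 with a = 0.624, b = 0.017, c = 1.
Discriminant D = b^2 - 4ac = (0.017)^2 - 4*(0.624)*1 = 0.000289 - (2.496) = -2.495711.
D < 0, so the roots are the complex-conjugate pair z = (-b +/- i sqrt(-D)) / (2a) = -0.0136 +/- 1.2659i.
For a conjugate pair |z|^2 = z * conj(z) = (product of roots) = c/a = 1/(0.624) = 1.602564, so |z| = sqrt(1.602564) = 1.2659 for both roots.
Moduli of all roots: 1.2659, 1.2659.
All moduli strictly greater than 1? Yes.
Verdict: Invertible.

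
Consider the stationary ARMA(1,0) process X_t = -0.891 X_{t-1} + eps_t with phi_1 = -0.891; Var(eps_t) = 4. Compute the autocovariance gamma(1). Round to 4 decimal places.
\gamma(1) = -17.2910

Multiply the model equation by X_{t-k} and take expectations. With theta_0 = psi_0 = 1 and psi_j the MA(infinity) weights, this gives
  gamma(k) - sum_i phi_i gamma(k-i) = c_k,
  c_k = sigma^2 * sum_{j=k..q} theta_j psi_{j-k}   (c_k = 0 for k > q),
using gamma(-m) = gamma(m).
Pure AR (q = 0): c_0 = sigma^2 = 4, c_k = 0 for k >= 1.
Equations for k = 0 and k = 1 (AR order 1):
  gamma(0) = phi_1 gamma(1) + c_0
  gamma(1) = phi_1 gamma(0) + c_1
Substituting the second into the first: gamma(0) (1 - phi_1^2) = c_0 + phi_1 c_1, so
  gamma(0) = c_0 / (1 - phi_1^2) = 4 / (1 - (-0.891)^2) = 4 / 0.206119 = 19.406265.
  gamma(1) = phi_1 gamma(0) = (-0.891)(19.406265) = -17.290982.
Therefore gamma(1) = -17.2910 (to 4 decimal places).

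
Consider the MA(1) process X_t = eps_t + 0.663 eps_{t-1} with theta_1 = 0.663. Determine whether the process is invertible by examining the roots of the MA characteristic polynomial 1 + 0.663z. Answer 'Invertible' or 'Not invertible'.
\text{Invertible}

The MA(q) characteristic polynomial is P(z) = 1 + 0.663z.
Invertibility requires all roots to lie outside the unit circle, i.e. |z| > 1 for every root.
This is linear in z: 1 + (0.663) z = 0  =>  z = -1/(0.663) = -1.508296,  |z| = 1.508296.
Moduli of all roots: 1.5083.
All moduli strictly greater than 1? Yes.
Verdict: Invertible.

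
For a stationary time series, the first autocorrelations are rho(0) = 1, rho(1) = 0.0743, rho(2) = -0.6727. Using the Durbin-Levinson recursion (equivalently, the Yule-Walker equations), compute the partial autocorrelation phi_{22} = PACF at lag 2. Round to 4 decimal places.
\phi_{22} = -0.6820

The PACF at lag k is phi_{kk}, the last component of the solution
to the Yule-Walker system G_k phi = r_k where
  (G_k)_{ij} = rho(|i - j|), (r_k)_i = rho(i), i,j = 1..k.
Equivalently, Durbin-Levinson gives phi_{kk} iteratively:
  phi_{11} = rho(1)
  phi_{kk} = [rho(k) - sum_{j=1..k-1} phi_{k-1,j} rho(k-j)]
            / [1 - sum_{j=1..k-1} phi_{k-1,j} rho(j)],
  phi_{k,j} = phi_{k-1,j} - phi_{kk} phi_{k-1,k-j},  j = 1..k-1.
Step k = 1:
  phi_11 = rho(1) = 0.0743.
Step k = 2:
  phi_22 = [rho(2) - phi_11 rho(1)] / [1 - phi_11 rho(1)] = [-0.6727 - (0.0743)(0.0743)] / [1 - (0.0743)(0.0743)]
         = -0.67822049 / 0.99447951 = -0.682.
Therefore phi_{22} = -0.6820.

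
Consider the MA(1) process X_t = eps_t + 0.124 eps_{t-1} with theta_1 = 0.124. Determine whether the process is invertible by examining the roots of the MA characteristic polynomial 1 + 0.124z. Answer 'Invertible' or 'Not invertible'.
\text{Invertible}

The MA(q) characteristic polynomial is P(z) = 1 + 0.124z.
Invertibility requires all roots to lie outside the unit circle, i.e. |z| > 1 for every root.
This is linear in z: 1 + (0.124) z = 0  =>  z = -1/(0.124) = -8.064516,  |z| = 8.064516.
Moduli of all roots: 8.0645.
All moduli strictly greater than 1? Yes.
Verdict: Invertible.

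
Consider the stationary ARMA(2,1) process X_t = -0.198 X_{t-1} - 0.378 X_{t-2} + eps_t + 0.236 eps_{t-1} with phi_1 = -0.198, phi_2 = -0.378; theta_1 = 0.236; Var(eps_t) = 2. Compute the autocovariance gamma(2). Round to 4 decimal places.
\gamma(2) = -0.8906

Multiply the model equation by X_{t-k} and take expectations. With theta_0 = psi_0 = 1 and psi_j the MA(infinity) weights, this gives
  gamma(k) - sum_i phi_i gamma(k-i) = c_k,
  c_k = sigma^2 * sum_{j=k..q} theta_j psi_{j-k}   (c_k = 0 for k > q),
using gamma(-m) = gamma(m).
psi-weights needed (psi_j = theta_j + sum_i phi_i psi_{j-i}):
  psi_1 = theta_1 + phi_1 = 0.236 + (-0.198) = 0.038
Right-hand sides:
  c_0 = sigma^2 (1 + theta_1 psi_1) = 2 * (1 + (0.236)(0.038)) = 2 * 1.008968 = 2.017936
  c_1 = sigma^2 theta_1 = 2 * (0.236) = 0.472
  c_2 = 0
Equations for k = 0, 1, 2 (AR order 2, c_2 = 0):
  (E0) gamma(0) = phi_1 gamma(1) + phi_2 gamma(2) + c_0
  (E1) gamma(1) = phi_1 gamma(0) + phi_2 gamma(1) + c_1
  (E2) gamma(2) = phi_1 gamma(1) + phi_2 gamma(0)
From (E1): gamma(1) = A gamma(0) + B with
  A = phi_1 / (1 - phi_2) = -0.198 / 1.378 = -0.143687,   B = c_1 / (1 - phi_2) = 0.472 / 1.378 = 0.342525.
Insert (E2) into (E0): gamma(0) (1 - phi_2^2) = phi_1 (1 + phi_2) gamma(1) + c_0.
  phi_1 (1 + phi_2) = (-0.198)(0.622) = -0.123156,   1 - phi_2^2 = 0.857116.
Replace gamma(1) by A gamma(0) + B and collect gamma(0):
  gamma(0) [0.857116 - (-0.123156)(-0.143687)] = (-0.123156)(0.342525) + 2.017936
  gamma(0) * 0.83942 = 1.975752
  gamma(0) = 1.975752 / 0.83942 = 2.35371.
  gamma(1) = A gamma(0) + B = (-0.143687)(2.35371) + (0.342525) = 0.004329.
  gamma(2) = phi_1 gamma(1) + phi_2 gamma(0) = (-0.198)(0.004329) + (-0.378)(2.35371) = -0.89056.
Therefore gamma(2) = -0.8906 (to 4 decimal places).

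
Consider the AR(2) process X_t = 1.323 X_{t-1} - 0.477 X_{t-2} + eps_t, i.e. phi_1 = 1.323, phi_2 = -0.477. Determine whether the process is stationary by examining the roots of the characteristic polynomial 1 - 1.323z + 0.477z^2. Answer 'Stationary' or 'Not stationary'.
\text{Stationary}

The AR(p) characteristic polynomial is P(z) = 1 - 1.323z + 0.477z^2.
Stationarity requires all roots to lie outside the unit circle, i.e. |z| > 1 for every root.
Set 1 + (-1.323) z + (0.477) z^2 = 0, i.e. a z^2 + b z + c = 0 with a = 0.477, b = -1.323, c = 1.
Discriminant D = b^2 - 4ac = (-1.323)^2 - 4*(0.477)*1 = 1.750329 - (1.908) = -0.157671.
D < 0, so the roots are the complex-conjugate pair z = (-b +/- i sqrt(-D)) / (2a) = 1.3868 +/- 0.4162i.
For a conjugate pair |z|^2 = z * conj(z) = (product of roots) = c/a = 1/(0.477) = 2.096436, so |z| = sqrt(2.096436) = 1.4479 for both roots.
Moduli of all roots: 1.4479, 1.4479.
All moduli strictly greater than 1? Yes.
Verdict: Stationary.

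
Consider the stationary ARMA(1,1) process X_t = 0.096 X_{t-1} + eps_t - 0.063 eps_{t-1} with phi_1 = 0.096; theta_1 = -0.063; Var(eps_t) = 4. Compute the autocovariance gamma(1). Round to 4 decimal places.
\gamma(1) = 0.1324

Multiply the model equation by X_{t-k} and take expectations. With theta_0 = psi_0 = 1 and psi_j the MA(infinity) weights, this gives
  gamma(k) - sum_i phi_i gamma(k-i) = c_k,
  c_k = sigma^2 * sum_{j=k..q} theta_j psi_{j-k}   (c_k = 0 for k > q),
using gamma(-m) = gamma(m).
psi-weights needed (psi_j = theta_j + sum_i phi_i psi_{j-i}):
  psi_1 = theta_1 + phi_1 = -0.063 + (0.096) = 0.033
Right-hand sides:
  c_0 = sigma^2 (1 + theta_1 psi_1) = 4 * (1 + (-0.063)(0.033)) = 4 * 0.997921 = 3.991684
  c_1 = sigma^2 theta_1 = 4 * (-0.063) = -0.252
  c_2 = 0
Equations for k = 0 and k = 1 (AR order 1):
  gamma(0) = phi_1 gamma(1) + c_0
  gamma(1) = phi_1 gamma(0) + c_1
Substituting the second into the first: gamma(0) (1 - phi_1^2) = c_0 + phi_1 c_1, so
  gamma(0) = (c_0 + phi_1 c_1) / (1 - phi_1^2) = (3.991684 + (0.096)(-0.252)) / (1 - (0.096)^2) = 3.967492 / 0.990784 = 4.004397.
  gamma(1) = phi_1 gamma(0) + c_1 = (0.096)(4.004397) + (-0.252) = 0.132422.
Therefore gamma(1) = 0.1324 (to 4 decimal places).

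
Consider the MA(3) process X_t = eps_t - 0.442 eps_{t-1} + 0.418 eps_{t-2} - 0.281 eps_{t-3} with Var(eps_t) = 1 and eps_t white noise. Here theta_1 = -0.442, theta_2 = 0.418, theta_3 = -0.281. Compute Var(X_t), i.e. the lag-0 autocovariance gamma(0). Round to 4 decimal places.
\gamma(0) = 1.4490

For an MA(q) process X_t = eps_t + sum_i theta_i eps_{t-i} with
Var(eps_t) = sigma^2, the variance is
  gamma(0) = sigma^2 * (1 + sum_i theta_i^2).
  sum_i theta_i^2 = (-0.442)^2 + (0.418)^2 + (-0.281)^2 = 0.195364 + 0.174724 + 0.078961 = 0.449049.
  gamma(0) = 1 * (1 + 0.449049) = 1 * 1.449049 = 1.449049, which rounds to 1.4490.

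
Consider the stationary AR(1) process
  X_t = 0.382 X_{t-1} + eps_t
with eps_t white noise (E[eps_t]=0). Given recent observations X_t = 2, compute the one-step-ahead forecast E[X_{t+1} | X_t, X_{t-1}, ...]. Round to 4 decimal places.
E[X_{t+1} \mid \mathcal F_t] = 0.7640

For an AR(p) model X_t = c + sum_i phi_i X_{t-i} + eps_t, the
one-step-ahead conditional mean is
  E[X_{t+1} | X_t, ...] = c + sum_i phi_i X_{t+1-i}.
Substitute known values:
  E[X_{t+1} | ...] = (0.382) * (2)
                   = 0.7640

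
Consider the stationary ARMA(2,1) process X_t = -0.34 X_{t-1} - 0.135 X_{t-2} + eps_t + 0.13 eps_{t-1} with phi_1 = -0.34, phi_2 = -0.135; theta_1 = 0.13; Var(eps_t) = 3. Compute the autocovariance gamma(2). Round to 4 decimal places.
\gamma(2) = -0.2213

Multiply the model equation by X_{t-k} and take expectations. With theta_0 = psi_0 = 1 and psi_j the MA(infinity) weights, this gives
  gamma(k) - sum_i phi_i gamma(k-i) = c_k,
  c_k = sigma^2 * sum_{j=k..q} theta_j psi_{j-k}   (c_k = 0 for k > q),
using gamma(-m) = gamma(m).
psi-weights needed (psi_j = theta_j + sum_i phi_i psi_{j-i}):
  psi_1 = theta_1 + phi_1 = 0.13 + (-0.34) = -0.21
Right-hand sides:
  c_0 = sigma^2 (1 + theta_1 psi_1) = 3 * (1 + (0.13)(-0.21)) = 3 * 0.9727 = 2.9181
  c_1 = sigma^2 theta_1 = 3 * (0.13) = 0.39
  c_2 = 0
Equations for k = 0, 1, 2 (AR order 2, c_2 = 0):
  (E0) gamma(0) = phi_1 gamma(1) + phi_2 gamma(2) + c_0
  (E1) gamma(1) = phi_1 gamma(0) + phi_2 gamma(1) + c_1
  (E2) gamma(2) = phi_1 gamma(1) + phi_2 gamma(0)
From (E1): gamma(1) = A gamma(0) + B with
  A = phi_1 / (1 - phi_2) = -0.34 / 1.135 = -0.299559,   B = c_1 / (1 - phi_2) = 0.39 / 1.135 = 0.343612.
Insert (E2) into (E0): gamma(0) (1 - phi_2^2) = phi_1 (1 + phi_2) gamma(1) + c_0.
  phi_1 (1 + phi_2) = (-0.34)(0.865) = -0.2941,   1 - phi_2^2 = 0.981775.
Replace gamma(1) by A gamma(0) + B and collect gamma(0):
  gamma(0) [0.981775 - (-0.2941)(-0.299559)] = (-0.2941)(0.343612) + 2.9181
  gamma(0) * 0.893675 = 2.817044
  gamma(0) = 2.817044 / 0.893675 = 3.152203.
  gamma(1) = A gamma(0) + B = (-0.299559)(3.152203) + (0.343612) = -0.60066.
  gamma(2) = phi_1 gamma(1) + phi_2 gamma(0) = (-0.34)(-0.60066) + (-0.135)(3.152203) = -0.221323.
Therefore gamma(2) = -0.2213 (to 4 decimal places).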